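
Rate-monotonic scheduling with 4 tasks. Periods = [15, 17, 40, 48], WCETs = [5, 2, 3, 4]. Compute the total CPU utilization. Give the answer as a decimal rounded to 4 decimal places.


Compute individual utilizations (exact fractions):
  Task 1: C/T = 5/15 = 1/3 (approx. 0.3333)
  Task 2: C/T = 2/17 (approx. 0.1176)
  Task 3: C/T = 3/40 (approx. 0.075)
  Task 4: C/T = 4/48 = 1/12 (approx. 0.0833)
Total utilization U = 1/3 + 2/17 + 3/40 + 1/12 = 1243/2040
Rounded to 4 decimal places: U = 0.6093
RM (Liu & Layland) bound for 4 tasks = 0.756828; compare with U = 1243/2040 (approx. 0.609314)
U <= bound, so schedulable by RM sufficient condition.

0.6093


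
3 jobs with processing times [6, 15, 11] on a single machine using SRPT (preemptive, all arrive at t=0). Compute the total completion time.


Since all jobs arrive at t=0, SRPT equals SPT ordering.
SPT order: [6, 11, 15]
Completion times:
  Job 1: p=6, C=6
  Job 2: p=11, C=17
  Job 3: p=15, C=32
Total completion time = 6 + 17 + 32 = 55

55


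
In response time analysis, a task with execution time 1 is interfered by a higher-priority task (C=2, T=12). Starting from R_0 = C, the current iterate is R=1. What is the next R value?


R_next = C + ceil(R_prev / T_hp) * C_hp
ceil(1 / 12) = ceil(0.0833) = 1
Interference = 1 * 2 = 2
R_next = 1 + 2 = 3

3


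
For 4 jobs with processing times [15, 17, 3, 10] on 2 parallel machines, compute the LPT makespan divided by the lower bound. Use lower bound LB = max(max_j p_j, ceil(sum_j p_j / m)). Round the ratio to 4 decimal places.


LPT order: [17, 15, 10, 3]
Machine loads after assignment: [20, 25]
LPT makespan = 25
Lower bound = max(max_job, ceil(total/2)) = max(17, 23) = 23
Ratio = 25 / 23 = 1.087

1.087


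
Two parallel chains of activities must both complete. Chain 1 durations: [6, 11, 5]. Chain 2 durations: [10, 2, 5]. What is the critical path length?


Path A total = 6 + 11 + 5 = 22
Path B total = 10 + 2 + 5 = 17
Critical path = longest path = max(22, 17) = 22

22


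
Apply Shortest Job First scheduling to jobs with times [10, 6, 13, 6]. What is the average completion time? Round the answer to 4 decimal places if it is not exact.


SJF order (ascending): [6, 6, 10, 13]
Completion times:
  Job 1: burst=6, C=6
  Job 2: burst=6, C=12
  Job 3: burst=10, C=22
  Job 4: burst=13, C=35
Average completion = 75/4 = 18.75

18.75


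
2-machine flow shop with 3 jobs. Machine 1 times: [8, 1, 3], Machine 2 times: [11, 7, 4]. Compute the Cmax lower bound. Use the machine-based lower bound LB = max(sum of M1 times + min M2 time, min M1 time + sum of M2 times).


LB1 = sum(M1 times) + min(M2 times) = 12 + 4 = 16
LB2 = min(M1 times) + sum(M2 times) = 1 + 22 = 23
Lower bound = max(LB1, LB2) = max(16, 23) = 23

23


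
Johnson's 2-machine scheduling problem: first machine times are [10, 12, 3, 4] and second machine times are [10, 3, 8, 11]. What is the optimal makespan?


Apply Johnson's rule:
  Group 1 (a <= b): [(3, 3, 8), (4, 4, 11), (1, 10, 10)]
  Group 2 (a > b): [(2, 12, 3)]
Optimal job order: [3, 4, 1, 2]
Schedule:
  Job 3: M1 done at 3, M2 done at 11
  Job 4: M1 done at 7, M2 done at 22
  Job 1: M1 done at 17, M2 done at 32
  Job 2: M1 done at 29, M2 done at 35
Makespan = 35

35


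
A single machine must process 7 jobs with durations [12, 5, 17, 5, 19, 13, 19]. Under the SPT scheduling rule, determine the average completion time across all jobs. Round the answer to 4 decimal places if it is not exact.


Sort jobs by processing time (SPT order): [5, 5, 12, 13, 17, 19, 19]
Compute completion times sequentially:
  Job 1: processing = 5, completes at 5
  Job 2: processing = 5, completes at 10
  Job 3: processing = 12, completes at 22
  Job 4: processing = 13, completes at 35
  Job 5: processing = 17, completes at 52
  Job 6: processing = 19, completes at 71
  Job 7: processing = 19, completes at 90
Sum of completion times = 285
Average completion time = 285/7 = 40.7143

40.7143


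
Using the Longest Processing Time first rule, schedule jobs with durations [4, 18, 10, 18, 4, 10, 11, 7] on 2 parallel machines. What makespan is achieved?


Sort jobs in decreasing order (LPT): [18, 18, 11, 10, 10, 7, 4, 4]
Assign each job to the least loaded machine:
  Machine 1: jobs [18, 11, 7, 4], load = 40
  Machine 2: jobs [18, 10, 10, 4], load = 42
Makespan = max load = 42

42


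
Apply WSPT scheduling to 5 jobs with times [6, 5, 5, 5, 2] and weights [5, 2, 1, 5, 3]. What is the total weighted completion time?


Compute p/w ratios and sort ascending (WSPT): [(2, 3), (5, 5), (6, 5), (5, 2), (5, 1)]
Compute weighted completion times:
  Job (p=2,w=3): C=2, w*C=3*2=6
  Job (p=5,w=5): C=7, w*C=5*7=35
  Job (p=6,w=5): C=13, w*C=5*13=65
  Job (p=5,w=2): C=18, w*C=2*18=36
  Job (p=5,w=1): C=23, w*C=1*23=23
Total weighted completion time = 165

165


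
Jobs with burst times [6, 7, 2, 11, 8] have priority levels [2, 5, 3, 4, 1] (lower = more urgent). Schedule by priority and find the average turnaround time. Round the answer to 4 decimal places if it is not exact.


Sort by priority (ascending = highest first):
Order: [(1, 8), (2, 6), (3, 2), (4, 11), (5, 7)]
Completion times:
  Priority 1, burst=8, C=8
  Priority 2, burst=6, C=14
  Priority 3, burst=2, C=16
  Priority 4, burst=11, C=27
  Priority 5, burst=7, C=34
Average turnaround = 99/5 = 19.8

19.8


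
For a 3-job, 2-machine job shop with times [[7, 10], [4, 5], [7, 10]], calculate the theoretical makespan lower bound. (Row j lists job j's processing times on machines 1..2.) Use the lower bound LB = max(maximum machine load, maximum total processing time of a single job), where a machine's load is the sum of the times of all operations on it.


Machine loads:
  Machine 1: 7 + 4 + 7 = 18
  Machine 2: 10 + 5 + 10 = 25
Max machine load = 25
Job totals:
  Job 1: 17
  Job 2: 9
  Job 3: 17
Max job total = 17
Lower bound = max(25, 17) = 25

25


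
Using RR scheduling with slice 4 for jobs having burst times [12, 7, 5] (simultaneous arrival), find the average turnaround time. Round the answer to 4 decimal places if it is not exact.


Time quantum = 4
Execution trace:
  J1 runs 4 units, time = 4
  J2 runs 4 units, time = 8
  J3 runs 4 units, time = 12
  J1 runs 4 units, time = 16
  J2 runs 3 units, time = 19
  J3 runs 1 units, time = 20
  J1 runs 4 units, time = 24
Finish times: [24, 19, 20]
Average turnaround = 63/3 = 21.0

21.0


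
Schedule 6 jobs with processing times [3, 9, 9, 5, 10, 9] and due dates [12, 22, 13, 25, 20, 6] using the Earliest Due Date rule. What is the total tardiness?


Sort by due date (EDD order): [(9, 6), (3, 12), (9, 13), (10, 20), (9, 22), (5, 25)]
Compute completion times and tardiness:
  Job 1: p=9, d=6, C=9, tardiness=max(0,9-6)=3
  Job 2: p=3, d=12, C=12, tardiness=max(0,12-12)=0
  Job 3: p=9, d=13, C=21, tardiness=max(0,21-13)=8
  Job 4: p=10, d=20, C=31, tardiness=max(0,31-20)=11
  Job 5: p=9, d=22, C=40, tardiness=max(0,40-22)=18
  Job 6: p=5, d=25, C=45, tardiness=max(0,45-25)=20
Total tardiness = 60

60


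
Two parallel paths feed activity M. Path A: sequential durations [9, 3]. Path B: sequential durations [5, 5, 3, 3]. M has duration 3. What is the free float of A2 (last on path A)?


ES(A2) = sum of predecessors on chain A = 9
EF(A2) = ES + duration = 9 + 3 = 12
Successor of A2 is M. ES(M) = max(sum(A), sum(B)) = max(12, 16) = 16
Free float = ES(successor) - EF(current) = 16 - 12 = 4

4


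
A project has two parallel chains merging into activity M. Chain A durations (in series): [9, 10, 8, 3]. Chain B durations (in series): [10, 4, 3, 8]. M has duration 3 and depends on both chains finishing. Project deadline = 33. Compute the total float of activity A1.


Forward pass: ES(A1) = sum of predecessors on chain A = 0
EF = ES + duration = 0 + 9 = 9
Backward pass: LF(M) = deadline = 33; LS(M) = 33 - 3 = 30
LF(A1) = LS(M) - sum(successors on chain A) = 30 - 21 = 9
LS = LF - duration = 9 - 9 = 0
Total float = LS - ES = 0 - 0 = 0

0


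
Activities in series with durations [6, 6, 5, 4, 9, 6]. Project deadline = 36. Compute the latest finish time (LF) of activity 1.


LF(activity 1) = deadline - sum of successor durations
Successors: activities 2 through 6 with durations [6, 5, 4, 9, 6]
Sum of successor durations = 30
LF = 36 - 30 = 6

6


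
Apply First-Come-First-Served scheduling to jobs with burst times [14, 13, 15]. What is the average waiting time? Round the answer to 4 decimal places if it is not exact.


FCFS order (as given): [14, 13, 15]
Waiting times:
  Job 1: wait = 0
  Job 2: wait = 14
  Job 3: wait = 27
Sum of waiting times = 41
Average waiting time = 41/3 = 13.6667

13.6667


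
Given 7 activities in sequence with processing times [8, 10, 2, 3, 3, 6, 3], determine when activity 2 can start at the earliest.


Activity 2 starts after activities 1 through 1 complete.
Predecessor durations: [8]
ES = 8 = 8

8


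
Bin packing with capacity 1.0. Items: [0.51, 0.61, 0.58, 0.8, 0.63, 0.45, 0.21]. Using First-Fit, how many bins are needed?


Place items sequentially using First-Fit:
  Item 0.51 -> new Bin 1
  Item 0.61 -> new Bin 2
  Item 0.58 -> new Bin 3
  Item 0.8 -> new Bin 4
  Item 0.63 -> new Bin 5
  Item 0.45 -> Bin 1 (now 0.96)
  Item 0.21 -> Bin 2 (now 0.82)
Total bins used = 5

5


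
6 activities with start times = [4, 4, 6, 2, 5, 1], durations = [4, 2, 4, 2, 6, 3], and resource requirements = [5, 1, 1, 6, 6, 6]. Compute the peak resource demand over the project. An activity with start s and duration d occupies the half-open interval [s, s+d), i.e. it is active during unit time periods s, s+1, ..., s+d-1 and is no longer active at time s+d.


Each activity i is active on [start_i, start_i + duration_i).
Compute total resource usage per time slot:
  t=0: active resources = [], total = 0
  t=1: active resources = [6], total = 6
  t=2: active resources = [6, 6], total = 12
  t=3: active resources = [6, 6], total = 12
  t=4: active resources = [5, 1], total = 6
  t=5: active resources = [5, 1, 6], total = 12
  t=6: active resources = [5, 1, 6], total = 12
  t=7: active resources = [5, 1, 6], total = 12
  t=8: active resources = [1, 6], total = 7
  t=9: active resources = [1, 6], total = 7
  t=10: active resources = [6], total = 6
Peak resource demand = 12

12


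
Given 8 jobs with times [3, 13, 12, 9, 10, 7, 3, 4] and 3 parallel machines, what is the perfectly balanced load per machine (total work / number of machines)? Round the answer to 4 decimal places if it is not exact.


Total processing time = 3 + 13 + 12 + 9 + 10 + 7 + 3 + 4 = 61
Number of machines = 3
Ideal balanced load = 61 / 3 = 20.3333

20.3333


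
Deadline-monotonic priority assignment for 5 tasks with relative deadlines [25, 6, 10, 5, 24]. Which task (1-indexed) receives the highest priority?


Sort tasks by relative deadline (ascending):
  Task 4: deadline = 5
  Task 2: deadline = 6
  Task 3: deadline = 10
  Task 5: deadline = 24
  Task 1: deadline = 25
Priority order (highest first): [4, 2, 3, 5, 1]
Highest priority task = 4

4


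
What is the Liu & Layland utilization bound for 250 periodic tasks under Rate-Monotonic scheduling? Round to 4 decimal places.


Compute 2^(1/250) = 1.0027764359
Subtract 1: 1.0027764359 - 1 = 0.0027764359
Multiply by n: 250 * 0.0027764359 = 0.6941089750
Round to 4 dp: 0.6941

0.6941


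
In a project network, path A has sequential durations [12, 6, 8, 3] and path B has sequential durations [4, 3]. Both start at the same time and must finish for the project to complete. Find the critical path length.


Path A total = 12 + 6 + 8 + 3 = 29
Path B total = 4 + 3 = 7
Critical path = longest path = max(29, 7) = 29

29


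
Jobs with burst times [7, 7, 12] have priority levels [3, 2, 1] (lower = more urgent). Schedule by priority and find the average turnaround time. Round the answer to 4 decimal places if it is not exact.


Sort by priority (ascending = highest first):
Order: [(1, 12), (2, 7), (3, 7)]
Completion times:
  Priority 1, burst=12, C=12
  Priority 2, burst=7, C=19
  Priority 3, burst=7, C=26
Average turnaround = 57/3 = 19.0

19.0


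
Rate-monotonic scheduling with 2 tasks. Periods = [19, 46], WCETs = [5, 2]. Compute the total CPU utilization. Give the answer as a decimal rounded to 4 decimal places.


Compute individual utilizations (exact fractions):
  Task 1: C/T = 5/19 (approx. 0.2632)
  Task 2: C/T = 2/46 = 1/23 (approx. 0.0435)
Total utilization U = 5/19 + 1/23 = 134/437
Rounded to 4 decimal places: U = 0.3066
RM (Liu & Layland) bound for 2 tasks = 0.828427; compare with U = 134/437 (approx. 0.306636)
U <= bound, so schedulable by RM sufficient condition.

0.3066


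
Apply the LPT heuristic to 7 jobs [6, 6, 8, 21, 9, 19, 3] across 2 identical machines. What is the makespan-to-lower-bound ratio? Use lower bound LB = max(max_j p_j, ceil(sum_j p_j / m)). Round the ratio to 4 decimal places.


LPT order: [21, 19, 9, 8, 6, 6, 3]
Machine loads after assignment: [35, 37]
LPT makespan = 37
Lower bound = max(max_job, ceil(total/2)) = max(21, 36) = 36
Ratio = 37 / 36 = 1.0278

1.0278


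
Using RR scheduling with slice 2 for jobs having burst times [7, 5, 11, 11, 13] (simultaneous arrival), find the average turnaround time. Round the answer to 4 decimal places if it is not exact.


Time quantum = 2
Execution trace:
  J1 runs 2 units, time = 2
  J2 runs 2 units, time = 4
  J3 runs 2 units, time = 6
  J4 runs 2 units, time = 8
  J5 runs 2 units, time = 10
  J1 runs 2 units, time = 12
  J2 runs 2 units, time = 14
  J3 runs 2 units, time = 16
  J4 runs 2 units, time = 18
  J5 runs 2 units, time = 20
  J1 runs 2 units, time = 22
  J2 runs 1 units, time = 23
  J3 runs 2 units, time = 25
  J4 runs 2 units, time = 27
  J5 runs 2 units, time = 29
  J1 runs 1 units, time = 30
  J3 runs 2 units, time = 32
  J4 runs 2 units, time = 34
  J5 runs 2 units, time = 36
  J3 runs 2 units, time = 38
  J4 runs 2 units, time = 40
  J5 runs 2 units, time = 42
  J3 runs 1 units, time = 43
  J4 runs 1 units, time = 44
  J5 runs 2 units, time = 46
  J5 runs 1 units, time = 47
Finish times: [30, 23, 43, 44, 47]
Average turnaround = 187/5 = 37.4

37.4


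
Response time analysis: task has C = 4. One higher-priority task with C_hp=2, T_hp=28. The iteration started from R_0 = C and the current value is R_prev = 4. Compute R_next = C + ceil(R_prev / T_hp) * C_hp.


R_next = C + ceil(R_prev / T_hp) * C_hp
ceil(4 / 28) = ceil(0.1429) = 1
Interference = 1 * 2 = 2
R_next = 4 + 2 = 6

6


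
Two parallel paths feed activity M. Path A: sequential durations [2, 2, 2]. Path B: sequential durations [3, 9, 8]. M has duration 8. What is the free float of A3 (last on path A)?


ES(A3) = sum of predecessors on chain A = 4
EF(A3) = ES + duration = 4 + 2 = 6
Successor of A3 is M. ES(M) = max(sum(A), sum(B)) = max(6, 20) = 20
Free float = ES(successor) - EF(current) = 20 - 6 = 14

14


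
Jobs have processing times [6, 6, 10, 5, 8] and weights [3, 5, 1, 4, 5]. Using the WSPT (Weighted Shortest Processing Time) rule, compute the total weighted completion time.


Compute p/w ratios and sort ascending (WSPT): [(6, 5), (5, 4), (8, 5), (6, 3), (10, 1)]
Compute weighted completion times:
  Job (p=6,w=5): C=6, w*C=5*6=30
  Job (p=5,w=4): C=11, w*C=4*11=44
  Job (p=8,w=5): C=19, w*C=5*19=95
  Job (p=6,w=3): C=25, w*C=3*25=75
  Job (p=10,w=1): C=35, w*C=1*35=35
Total weighted completion time = 279

279


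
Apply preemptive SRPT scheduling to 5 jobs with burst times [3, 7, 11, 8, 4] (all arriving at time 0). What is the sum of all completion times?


Since all jobs arrive at t=0, SRPT equals SPT ordering.
SPT order: [3, 4, 7, 8, 11]
Completion times:
  Job 1: p=3, C=3
  Job 2: p=4, C=7
  Job 3: p=7, C=14
  Job 4: p=8, C=22
  Job 5: p=11, C=33
Total completion time = 3 + 7 + 14 + 22 + 33 = 79

79


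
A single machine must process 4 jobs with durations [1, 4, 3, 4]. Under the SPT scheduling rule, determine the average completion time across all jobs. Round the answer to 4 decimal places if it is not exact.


Sort jobs by processing time (SPT order): [1, 3, 4, 4]
Compute completion times sequentially:
  Job 1: processing = 1, completes at 1
  Job 2: processing = 3, completes at 4
  Job 3: processing = 4, completes at 8
  Job 4: processing = 4, completes at 12
Sum of completion times = 25
Average completion time = 25/4 = 6.25

6.25


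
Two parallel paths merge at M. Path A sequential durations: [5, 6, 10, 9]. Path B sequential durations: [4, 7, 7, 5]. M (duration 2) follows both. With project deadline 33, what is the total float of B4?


Forward pass: ES(B4) = sum of predecessors on chain B = 18
EF = ES + duration = 18 + 5 = 23
Backward pass: LF(M) = deadline = 33; LS(M) = 33 - 2 = 31
LF(B4) = LS(M) - sum(successors on chain B) = 31 - 0 = 31
LS = LF - duration = 31 - 5 = 26
Total float = LS - ES = 26 - 18 = 8

8


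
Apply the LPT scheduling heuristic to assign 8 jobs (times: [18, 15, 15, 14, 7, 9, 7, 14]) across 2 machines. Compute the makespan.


Sort jobs in decreasing order (LPT): [18, 15, 15, 14, 14, 9, 7, 7]
Assign each job to the least loaded machine:
  Machine 1: jobs [18, 14, 9, 7], load = 48
  Machine 2: jobs [15, 15, 14, 7], load = 51
Makespan = max load = 51

51


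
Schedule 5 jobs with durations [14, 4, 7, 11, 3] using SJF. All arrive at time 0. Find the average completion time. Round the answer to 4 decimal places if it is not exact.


SJF order (ascending): [3, 4, 7, 11, 14]
Completion times:
  Job 1: burst=3, C=3
  Job 2: burst=4, C=7
  Job 3: burst=7, C=14
  Job 4: burst=11, C=25
  Job 5: burst=14, C=39
Average completion = 88/5 = 17.6

17.6


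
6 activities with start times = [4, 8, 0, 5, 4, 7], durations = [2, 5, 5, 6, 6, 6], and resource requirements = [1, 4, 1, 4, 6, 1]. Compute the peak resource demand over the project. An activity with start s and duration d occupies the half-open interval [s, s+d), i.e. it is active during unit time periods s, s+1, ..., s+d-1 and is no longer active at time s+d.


Each activity i is active on [start_i, start_i + duration_i).
Compute total resource usage per time slot:
  t=0: active resources = [1], total = 1
  t=1: active resources = [1], total = 1
  t=2: active resources = [1], total = 1
  t=3: active resources = [1], total = 1
  t=4: active resources = [1, 1, 6], total = 8
  t=5: active resources = [1, 4, 6], total = 11
  t=6: active resources = [4, 6], total = 10
  t=7: active resources = [4, 6, 1], total = 11
  t=8: active resources = [4, 4, 6, 1], total = 15
  t=9: active resources = [4, 4, 6, 1], total = 15
  t=10: active resources = [4, 4, 1], total = 9
  t=11: active resources = [4, 1], total = 5
  t=12: active resources = [4, 1], total = 5
Peak resource demand = 15

15


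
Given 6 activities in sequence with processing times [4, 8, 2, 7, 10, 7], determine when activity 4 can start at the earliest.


Activity 4 starts after activities 1 through 3 complete.
Predecessor durations: [4, 8, 2]
ES = 4 + 8 + 2 = 14

14


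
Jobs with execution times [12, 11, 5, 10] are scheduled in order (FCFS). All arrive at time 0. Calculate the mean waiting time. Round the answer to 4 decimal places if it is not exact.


FCFS order (as given): [12, 11, 5, 10]
Waiting times:
  Job 1: wait = 0
  Job 2: wait = 12
  Job 3: wait = 23
  Job 4: wait = 28
Sum of waiting times = 63
Average waiting time = 63/4 = 15.75

15.75


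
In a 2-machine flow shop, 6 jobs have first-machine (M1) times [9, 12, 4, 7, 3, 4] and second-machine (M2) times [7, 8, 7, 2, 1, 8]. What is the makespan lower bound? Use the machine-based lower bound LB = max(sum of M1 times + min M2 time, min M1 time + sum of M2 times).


LB1 = sum(M1 times) + min(M2 times) = 39 + 1 = 40
LB2 = min(M1 times) + sum(M2 times) = 3 + 33 = 36
Lower bound = max(LB1, LB2) = max(40, 36) = 40

40


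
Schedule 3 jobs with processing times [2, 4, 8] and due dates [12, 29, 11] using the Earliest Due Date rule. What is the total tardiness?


Sort by due date (EDD order): [(8, 11), (2, 12), (4, 29)]
Compute completion times and tardiness:
  Job 1: p=8, d=11, C=8, tardiness=max(0,8-11)=0
  Job 2: p=2, d=12, C=10, tardiness=max(0,10-12)=0
  Job 3: p=4, d=29, C=14, tardiness=max(0,14-29)=0
Total tardiness = 0

0


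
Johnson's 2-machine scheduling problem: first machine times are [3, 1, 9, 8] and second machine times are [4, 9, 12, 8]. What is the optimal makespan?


Apply Johnson's rule:
  Group 1 (a <= b): [(2, 1, 9), (1, 3, 4), (4, 8, 8), (3, 9, 12)]
  Group 2 (a > b): []
Optimal job order: [2, 1, 4, 3]
Schedule:
  Job 2: M1 done at 1, M2 done at 10
  Job 1: M1 done at 4, M2 done at 14
  Job 4: M1 done at 12, M2 done at 22
  Job 3: M1 done at 21, M2 done at 34
Makespan = 34

34


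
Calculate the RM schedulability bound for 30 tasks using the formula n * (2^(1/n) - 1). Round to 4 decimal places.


Compute 2^(1/30) = 1.0233738920
Subtract 1: 1.0233738920 - 1 = 0.0233738920
Multiply by n: 30 * 0.0233738920 = 0.7012167600
Round to 4 dp: 0.7012

0.7012


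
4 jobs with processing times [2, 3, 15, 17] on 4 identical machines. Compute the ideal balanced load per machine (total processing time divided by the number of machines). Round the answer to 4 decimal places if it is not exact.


Total processing time = 2 + 3 + 15 + 17 = 37
Number of machines = 4
Ideal balanced load = 37 / 4 = 9.25

9.25


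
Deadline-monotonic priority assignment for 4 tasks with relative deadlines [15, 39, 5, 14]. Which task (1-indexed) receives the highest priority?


Sort tasks by relative deadline (ascending):
  Task 3: deadline = 5
  Task 4: deadline = 14
  Task 1: deadline = 15
  Task 2: deadline = 39
Priority order (highest first): [3, 4, 1, 2]
Highest priority task = 3

3


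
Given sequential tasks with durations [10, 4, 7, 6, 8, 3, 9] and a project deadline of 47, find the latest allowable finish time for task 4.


LF(activity 4) = deadline - sum of successor durations
Successors: activities 5 through 7 with durations [8, 3, 9]
Sum of successor durations = 20
LF = 47 - 20 = 27

27


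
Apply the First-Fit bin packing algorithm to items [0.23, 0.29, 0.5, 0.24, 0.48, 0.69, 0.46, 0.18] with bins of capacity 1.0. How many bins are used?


Place items sequentially using First-Fit:
  Item 0.23 -> new Bin 1
  Item 0.29 -> Bin 1 (now 0.52)
  Item 0.5 -> new Bin 2
  Item 0.24 -> Bin 1 (now 0.76)
  Item 0.48 -> Bin 2 (now 0.98)
  Item 0.69 -> new Bin 3
  Item 0.46 -> new Bin 4
  Item 0.18 -> Bin 1 (now 0.94)
Total bins used = 4

4


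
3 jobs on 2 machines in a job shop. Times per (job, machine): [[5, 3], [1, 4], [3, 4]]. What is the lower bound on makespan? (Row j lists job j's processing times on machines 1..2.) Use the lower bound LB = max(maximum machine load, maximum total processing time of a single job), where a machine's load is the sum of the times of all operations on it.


Machine loads:
  Machine 1: 5 + 1 + 3 = 9
  Machine 2: 3 + 4 + 4 = 11
Max machine load = 11
Job totals:
  Job 1: 8
  Job 2: 5
  Job 3: 7
Max job total = 8
Lower bound = max(11, 8) = 11

11


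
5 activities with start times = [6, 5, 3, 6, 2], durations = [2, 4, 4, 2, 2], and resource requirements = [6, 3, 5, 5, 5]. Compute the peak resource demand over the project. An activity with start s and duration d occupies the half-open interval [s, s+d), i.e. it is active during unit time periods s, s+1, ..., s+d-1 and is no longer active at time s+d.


Each activity i is active on [start_i, start_i + duration_i).
Compute total resource usage per time slot:
  t=0: active resources = [], total = 0
  t=1: active resources = [], total = 0
  t=2: active resources = [5], total = 5
  t=3: active resources = [5, 5], total = 10
  t=4: active resources = [5], total = 5
  t=5: active resources = [3, 5], total = 8
  t=6: active resources = [6, 3, 5, 5], total = 19
  t=7: active resources = [6, 3, 5], total = 14
  t=8: active resources = [3], total = 3
Peak resource demand = 19

19


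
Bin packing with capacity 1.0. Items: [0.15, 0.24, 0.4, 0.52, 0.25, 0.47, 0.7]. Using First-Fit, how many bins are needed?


Place items sequentially using First-Fit:
  Item 0.15 -> new Bin 1
  Item 0.24 -> Bin 1 (now 0.39)
  Item 0.4 -> Bin 1 (now 0.79)
  Item 0.52 -> new Bin 2
  Item 0.25 -> Bin 2 (now 0.77)
  Item 0.47 -> new Bin 3
  Item 0.7 -> new Bin 4
Total bins used = 4

4


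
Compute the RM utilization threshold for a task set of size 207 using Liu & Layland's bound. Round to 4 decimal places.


Compute 2^(1/207) = 1.0033541497
Subtract 1: 1.0033541497 - 1 = 0.0033541497
Multiply by n: 207 * 0.0033541497 = 0.6943089879
Round to 4 dp: 0.6943

0.6943


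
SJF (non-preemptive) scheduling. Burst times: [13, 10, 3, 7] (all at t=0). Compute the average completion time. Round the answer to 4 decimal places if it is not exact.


SJF order (ascending): [3, 7, 10, 13]
Completion times:
  Job 1: burst=3, C=3
  Job 2: burst=7, C=10
  Job 3: burst=10, C=20
  Job 4: burst=13, C=33
Average completion = 66/4 = 16.5

16.5


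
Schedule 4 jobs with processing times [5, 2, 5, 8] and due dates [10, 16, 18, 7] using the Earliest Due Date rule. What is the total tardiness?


Sort by due date (EDD order): [(8, 7), (5, 10), (2, 16), (5, 18)]
Compute completion times and tardiness:
  Job 1: p=8, d=7, C=8, tardiness=max(0,8-7)=1
  Job 2: p=5, d=10, C=13, tardiness=max(0,13-10)=3
  Job 3: p=2, d=16, C=15, tardiness=max(0,15-16)=0
  Job 4: p=5, d=18, C=20, tardiness=max(0,20-18)=2
Total tardiness = 6

6


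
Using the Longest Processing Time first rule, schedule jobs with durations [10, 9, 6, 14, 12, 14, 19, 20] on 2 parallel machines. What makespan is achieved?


Sort jobs in decreasing order (LPT): [20, 19, 14, 14, 12, 10, 9, 6]
Assign each job to the least loaded machine:
  Machine 1: jobs [20, 14, 10, 9], load = 53
  Machine 2: jobs [19, 14, 12, 6], load = 51
Makespan = max load = 53

53


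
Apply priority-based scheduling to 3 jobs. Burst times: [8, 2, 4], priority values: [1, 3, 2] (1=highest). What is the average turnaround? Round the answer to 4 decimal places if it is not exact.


Sort by priority (ascending = highest first):
Order: [(1, 8), (2, 4), (3, 2)]
Completion times:
  Priority 1, burst=8, C=8
  Priority 2, burst=4, C=12
  Priority 3, burst=2, C=14
Average turnaround = 34/3 = 11.3333

11.3333


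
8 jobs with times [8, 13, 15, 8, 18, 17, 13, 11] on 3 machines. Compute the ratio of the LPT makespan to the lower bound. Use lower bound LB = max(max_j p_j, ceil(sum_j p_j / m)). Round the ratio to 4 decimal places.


LPT order: [18, 17, 15, 13, 13, 11, 8, 8]
Machine loads after assignment: [37, 30, 36]
LPT makespan = 37
Lower bound = max(max_job, ceil(total/3)) = max(18, 35) = 35
Ratio = 37 / 35 = 1.0571

1.0571


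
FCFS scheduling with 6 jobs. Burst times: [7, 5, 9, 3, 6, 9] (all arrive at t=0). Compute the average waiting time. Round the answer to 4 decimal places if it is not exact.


FCFS order (as given): [7, 5, 9, 3, 6, 9]
Waiting times:
  Job 1: wait = 0
  Job 2: wait = 7
  Job 3: wait = 12
  Job 4: wait = 21
  Job 5: wait = 24
  Job 6: wait = 30
Sum of waiting times = 94
Average waiting time = 94/6 = 15.6667

15.6667


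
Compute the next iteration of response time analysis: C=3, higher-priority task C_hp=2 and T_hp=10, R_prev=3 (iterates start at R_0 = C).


R_next = C + ceil(R_prev / T_hp) * C_hp
ceil(3 / 10) = ceil(0.3) = 1
Interference = 1 * 2 = 2
R_next = 3 + 2 = 5

5


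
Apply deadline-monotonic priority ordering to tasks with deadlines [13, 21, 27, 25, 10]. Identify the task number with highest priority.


Sort tasks by relative deadline (ascending):
  Task 5: deadline = 10
  Task 1: deadline = 13
  Task 2: deadline = 21
  Task 4: deadline = 25
  Task 3: deadline = 27
Priority order (highest first): [5, 1, 2, 4, 3]
Highest priority task = 5

5


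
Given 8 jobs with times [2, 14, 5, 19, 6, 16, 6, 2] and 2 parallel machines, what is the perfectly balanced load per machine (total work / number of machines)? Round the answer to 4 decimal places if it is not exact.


Total processing time = 2 + 14 + 5 + 19 + 6 + 16 + 6 + 2 = 70
Number of machines = 2
Ideal balanced load = 70 / 2 = 35.0

35.0


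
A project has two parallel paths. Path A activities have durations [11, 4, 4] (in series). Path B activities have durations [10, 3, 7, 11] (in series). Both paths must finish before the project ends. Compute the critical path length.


Path A total = 11 + 4 + 4 = 19
Path B total = 10 + 3 + 7 + 11 = 31
Critical path = longest path = max(19, 31) = 31

31


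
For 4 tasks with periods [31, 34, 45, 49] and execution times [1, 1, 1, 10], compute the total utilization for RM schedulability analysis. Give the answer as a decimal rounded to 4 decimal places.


Compute individual utilizations (exact fractions):
  Task 1: C/T = 1/31 (approx. 0.0323)
  Task 2: C/T = 1/34 (approx. 0.0294)
  Task 3: C/T = 1/45 (approx. 0.0222)
  Task 4: C/T = 10/49 (approx. 0.2041)
Total utilization U = 1/31 + 1/34 + 1/45 + 10/49 = 669271/2324070
Rounded to 4 decimal places: U = 0.2880
RM (Liu & Layland) bound for 4 tasks = 0.756828; compare with U = 669271/2324070 (approx. 0.287974)
U <= bound, so schedulable by RM sufficient condition.

0.2880


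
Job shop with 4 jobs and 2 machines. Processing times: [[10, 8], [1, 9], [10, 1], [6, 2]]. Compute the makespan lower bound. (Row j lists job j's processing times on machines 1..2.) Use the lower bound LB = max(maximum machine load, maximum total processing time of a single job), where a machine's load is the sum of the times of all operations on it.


Machine loads:
  Machine 1: 10 + 1 + 10 + 6 = 27
  Machine 2: 8 + 9 + 1 + 2 = 20
Max machine load = 27
Job totals:
  Job 1: 18
  Job 2: 10
  Job 3: 11
  Job 4: 8
Max job total = 18
Lower bound = max(27, 18) = 27

27


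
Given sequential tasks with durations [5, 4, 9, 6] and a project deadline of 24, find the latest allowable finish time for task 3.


LF(activity 3) = deadline - sum of successor durations
Successors: activities 4 through 4 with durations [6]
Sum of successor durations = 6
LF = 24 - 6 = 18

18


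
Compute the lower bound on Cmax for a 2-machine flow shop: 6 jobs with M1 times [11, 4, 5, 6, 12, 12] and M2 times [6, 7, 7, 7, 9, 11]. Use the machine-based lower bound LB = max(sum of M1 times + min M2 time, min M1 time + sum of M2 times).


LB1 = sum(M1 times) + min(M2 times) = 50 + 6 = 56
LB2 = min(M1 times) + sum(M2 times) = 4 + 47 = 51
Lower bound = max(LB1, LB2) = max(56, 51) = 56

56


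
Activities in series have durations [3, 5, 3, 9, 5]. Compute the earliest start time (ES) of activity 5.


Activity 5 starts after activities 1 through 4 complete.
Predecessor durations: [3, 5, 3, 9]
ES = 3 + 5 + 3 + 9 = 20

20


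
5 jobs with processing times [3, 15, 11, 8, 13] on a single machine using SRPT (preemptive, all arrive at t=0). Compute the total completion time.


Since all jobs arrive at t=0, SRPT equals SPT ordering.
SPT order: [3, 8, 11, 13, 15]
Completion times:
  Job 1: p=3, C=3
  Job 2: p=8, C=11
  Job 3: p=11, C=22
  Job 4: p=13, C=35
  Job 5: p=15, C=50
Total completion time = 3 + 11 + 22 + 35 + 50 = 121

121


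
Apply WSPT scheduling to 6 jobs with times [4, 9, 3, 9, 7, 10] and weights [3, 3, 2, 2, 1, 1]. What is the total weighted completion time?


Compute p/w ratios and sort ascending (WSPT): [(4, 3), (3, 2), (9, 3), (9, 2), (7, 1), (10, 1)]
Compute weighted completion times:
  Job (p=4,w=3): C=4, w*C=3*4=12
  Job (p=3,w=2): C=7, w*C=2*7=14
  Job (p=9,w=3): C=16, w*C=3*16=48
  Job (p=9,w=2): C=25, w*C=2*25=50
  Job (p=7,w=1): C=32, w*C=1*32=32
  Job (p=10,w=1): C=42, w*C=1*42=42
Total weighted completion time = 198

198


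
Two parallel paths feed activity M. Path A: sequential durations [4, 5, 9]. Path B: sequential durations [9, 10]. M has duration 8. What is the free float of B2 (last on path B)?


ES(B2) = sum of predecessors on chain B = 9
EF(B2) = ES + duration = 9 + 10 = 19
Successor of B2 is M. ES(M) = max(sum(A), sum(B)) = max(18, 19) = 19
Free float = ES(successor) - EF(current) = 19 - 19 = 0

0


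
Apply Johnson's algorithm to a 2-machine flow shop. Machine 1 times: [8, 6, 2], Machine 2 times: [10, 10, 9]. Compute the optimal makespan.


Apply Johnson's rule:
  Group 1 (a <= b): [(3, 2, 9), (2, 6, 10), (1, 8, 10)]
  Group 2 (a > b): []
Optimal job order: [3, 2, 1]
Schedule:
  Job 3: M1 done at 2, M2 done at 11
  Job 2: M1 done at 8, M2 done at 21
  Job 1: M1 done at 16, M2 done at 31
Makespan = 31

31


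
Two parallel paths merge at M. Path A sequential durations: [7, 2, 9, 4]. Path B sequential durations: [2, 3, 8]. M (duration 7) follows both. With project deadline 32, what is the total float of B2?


Forward pass: ES(B2) = sum of predecessors on chain B = 2
EF = ES + duration = 2 + 3 = 5
Backward pass: LF(M) = deadline = 32; LS(M) = 32 - 7 = 25
LF(B2) = LS(M) - sum(successors on chain B) = 25 - 8 = 17
LS = LF - duration = 17 - 3 = 14
Total float = LS - ES = 14 - 2 = 12

12


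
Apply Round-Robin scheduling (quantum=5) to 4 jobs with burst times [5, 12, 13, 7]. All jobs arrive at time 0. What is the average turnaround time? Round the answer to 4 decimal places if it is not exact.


Time quantum = 5
Execution trace:
  J1 runs 5 units, time = 5
  J2 runs 5 units, time = 10
  J3 runs 5 units, time = 15
  J4 runs 5 units, time = 20
  J2 runs 5 units, time = 25
  J3 runs 5 units, time = 30
  J4 runs 2 units, time = 32
  J2 runs 2 units, time = 34
  J3 runs 3 units, time = 37
Finish times: [5, 34, 37, 32]
Average turnaround = 108/4 = 27.0

27.0


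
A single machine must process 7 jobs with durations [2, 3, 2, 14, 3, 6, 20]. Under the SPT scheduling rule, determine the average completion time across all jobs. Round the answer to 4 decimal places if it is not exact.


Sort jobs by processing time (SPT order): [2, 2, 3, 3, 6, 14, 20]
Compute completion times sequentially:
  Job 1: processing = 2, completes at 2
  Job 2: processing = 2, completes at 4
  Job 3: processing = 3, completes at 7
  Job 4: processing = 3, completes at 10
  Job 5: processing = 6, completes at 16
  Job 6: processing = 14, completes at 30
  Job 7: processing = 20, completes at 50
Sum of completion times = 119
Average completion time = 119/7 = 17.0

17.0


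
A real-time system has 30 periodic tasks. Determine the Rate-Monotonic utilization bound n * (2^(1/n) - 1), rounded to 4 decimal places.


Compute 2^(1/30) = 1.0233738920
Subtract 1: 1.0233738920 - 1 = 0.0233738920
Multiply by n: 30 * 0.0233738920 = 0.7012167600
Round to 4 dp: 0.7012

0.7012


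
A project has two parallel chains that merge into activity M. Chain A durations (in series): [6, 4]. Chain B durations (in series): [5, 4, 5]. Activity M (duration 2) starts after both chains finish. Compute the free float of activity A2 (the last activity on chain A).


ES(A2) = sum of predecessors on chain A = 6
EF(A2) = ES + duration = 6 + 4 = 10
Successor of A2 is M. ES(M) = max(sum(A), sum(B)) = max(10, 14) = 14
Free float = ES(successor) - EF(current) = 14 - 10 = 4

4


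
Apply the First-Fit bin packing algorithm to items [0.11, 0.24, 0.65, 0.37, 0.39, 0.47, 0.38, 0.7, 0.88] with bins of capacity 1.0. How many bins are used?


Place items sequentially using First-Fit:
  Item 0.11 -> new Bin 1
  Item 0.24 -> Bin 1 (now 0.35)
  Item 0.65 -> Bin 1 (now 1.0)
  Item 0.37 -> new Bin 2
  Item 0.39 -> Bin 2 (now 0.76)
  Item 0.47 -> new Bin 3
  Item 0.38 -> Bin 3 (now 0.85)
  Item 0.7 -> new Bin 4
  Item 0.88 -> new Bin 5
Total bins used = 5

5


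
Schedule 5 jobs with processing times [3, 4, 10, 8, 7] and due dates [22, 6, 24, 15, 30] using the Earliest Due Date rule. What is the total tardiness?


Sort by due date (EDD order): [(4, 6), (8, 15), (3, 22), (10, 24), (7, 30)]
Compute completion times and tardiness:
  Job 1: p=4, d=6, C=4, tardiness=max(0,4-6)=0
  Job 2: p=8, d=15, C=12, tardiness=max(0,12-15)=0
  Job 3: p=3, d=22, C=15, tardiness=max(0,15-22)=0
  Job 4: p=10, d=24, C=25, tardiness=max(0,25-24)=1
  Job 5: p=7, d=30, C=32, tardiness=max(0,32-30)=2
Total tardiness = 3

3


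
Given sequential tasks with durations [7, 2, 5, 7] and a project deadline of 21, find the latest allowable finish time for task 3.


LF(activity 3) = deadline - sum of successor durations
Successors: activities 4 through 4 with durations [7]
Sum of successor durations = 7
LF = 21 - 7 = 14

14


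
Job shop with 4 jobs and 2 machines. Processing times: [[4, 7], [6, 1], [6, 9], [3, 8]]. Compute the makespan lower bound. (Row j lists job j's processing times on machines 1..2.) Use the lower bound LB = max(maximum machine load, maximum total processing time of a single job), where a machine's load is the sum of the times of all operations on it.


Machine loads:
  Machine 1: 4 + 6 + 6 + 3 = 19
  Machine 2: 7 + 1 + 9 + 8 = 25
Max machine load = 25
Job totals:
  Job 1: 11
  Job 2: 7
  Job 3: 15
  Job 4: 11
Max job total = 15
Lower bound = max(25, 15) = 25

25


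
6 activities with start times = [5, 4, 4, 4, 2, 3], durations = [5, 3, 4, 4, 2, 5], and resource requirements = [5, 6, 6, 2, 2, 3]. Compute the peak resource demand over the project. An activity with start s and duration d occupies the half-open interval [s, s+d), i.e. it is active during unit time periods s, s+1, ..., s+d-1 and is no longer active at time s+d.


Each activity i is active on [start_i, start_i + duration_i).
Compute total resource usage per time slot:
  t=0: active resources = [], total = 0
  t=1: active resources = [], total = 0
  t=2: active resources = [2], total = 2
  t=3: active resources = [2, 3], total = 5
  t=4: active resources = [6, 6, 2, 3], total = 17
  t=5: active resources = [5, 6, 6, 2, 3], total = 22
  t=6: active resources = [5, 6, 6, 2, 3], total = 22
  t=7: active resources = [5, 6, 2, 3], total = 16
  t=8: active resources = [5], total = 5
  t=9: active resources = [5], total = 5
Peak resource demand = 22

22


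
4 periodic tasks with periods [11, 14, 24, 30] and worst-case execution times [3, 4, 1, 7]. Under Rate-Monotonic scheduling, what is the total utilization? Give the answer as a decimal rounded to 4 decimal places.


Compute individual utilizations (exact fractions):
  Task 1: C/T = 3/11 (approx. 0.2727)
  Task 2: C/T = 4/14 = 2/7 (approx. 0.2857)
  Task 3: C/T = 1/24 (approx. 0.0417)
  Task 4: C/T = 7/30 (approx. 0.2333)
Total utilization U = 3/11 + 2/7 + 1/24 + 7/30 = 2567/3080
Rounded to 4 decimal places: U = 0.8334
RM (Liu & Layland) bound for 4 tasks = 0.756828; compare with U = 2567/3080 (approx. 0.833442)
bound < U <= 1, so the RM sufficient condition is not met (inconclusive; an exact test such as response-time analysis is needed).

0.8334


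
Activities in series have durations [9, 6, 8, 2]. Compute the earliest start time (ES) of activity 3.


Activity 3 starts after activities 1 through 2 complete.
Predecessor durations: [9, 6]
ES = 9 + 6 = 15

15


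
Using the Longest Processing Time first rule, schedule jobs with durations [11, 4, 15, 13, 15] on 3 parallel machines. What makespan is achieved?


Sort jobs in decreasing order (LPT): [15, 15, 13, 11, 4]
Assign each job to the least loaded machine:
  Machine 1: jobs [15, 4], load = 19
  Machine 2: jobs [15], load = 15
  Machine 3: jobs [13, 11], load = 24
Makespan = max load = 24

24


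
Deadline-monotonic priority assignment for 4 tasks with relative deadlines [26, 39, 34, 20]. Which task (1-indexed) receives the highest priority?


Sort tasks by relative deadline (ascending):
  Task 4: deadline = 20
  Task 1: deadline = 26
  Task 3: deadline = 34
  Task 2: deadline = 39
Priority order (highest first): [4, 1, 3, 2]
Highest priority task = 4

4


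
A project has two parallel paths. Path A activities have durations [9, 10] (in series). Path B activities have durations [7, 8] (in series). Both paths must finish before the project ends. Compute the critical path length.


Path A total = 9 + 10 = 19
Path B total = 7 + 8 = 15
Critical path = longest path = max(19, 15) = 19

19


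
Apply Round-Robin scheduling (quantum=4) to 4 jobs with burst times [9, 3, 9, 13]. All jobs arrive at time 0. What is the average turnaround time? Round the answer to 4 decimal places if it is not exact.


Time quantum = 4
Execution trace:
  J1 runs 4 units, time = 4
  J2 runs 3 units, time = 7
  J3 runs 4 units, time = 11
  J4 runs 4 units, time = 15
  J1 runs 4 units, time = 19
  J3 runs 4 units, time = 23
  J4 runs 4 units, time = 27
  J1 runs 1 units, time = 28
  J3 runs 1 units, time = 29
  J4 runs 4 units, time = 33
  J4 runs 1 units, time = 34
Finish times: [28, 7, 29, 34]
Average turnaround = 98/4 = 24.5

24.5
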